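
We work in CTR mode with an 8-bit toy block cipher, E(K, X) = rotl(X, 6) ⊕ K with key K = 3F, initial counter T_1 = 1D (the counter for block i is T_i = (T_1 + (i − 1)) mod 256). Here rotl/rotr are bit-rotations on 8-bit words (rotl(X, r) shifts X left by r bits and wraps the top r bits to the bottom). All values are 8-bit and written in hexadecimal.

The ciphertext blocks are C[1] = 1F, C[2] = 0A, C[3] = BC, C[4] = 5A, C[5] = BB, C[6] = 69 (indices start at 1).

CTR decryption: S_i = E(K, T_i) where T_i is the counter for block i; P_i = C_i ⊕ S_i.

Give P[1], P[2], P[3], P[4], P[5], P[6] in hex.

P[1] = 67, P[2] = B2, P[3] = 44, P[4] = 6D, P[5] = CC, P[6] = DE

P[1]: T = 1D, S = E(K, T) = 78; 1F ⊕ 78 = 67.
P[2]: T = 1E, S = E(K, T) = B8; 0A ⊕ B8 = B2.
P[3]: T = 1F, S = E(K, T) = F8; BC ⊕ F8 = 44.
P[4]: T = 20, S = E(K, T) = 37; 5A ⊕ 37 = 6D.
P[5]: T = 21, S = E(K, T) = 77; BB ⊕ 77 = CC.
P[6]: T = 22, S = E(K, T) = B7; 69 ⊕ B7 = DE.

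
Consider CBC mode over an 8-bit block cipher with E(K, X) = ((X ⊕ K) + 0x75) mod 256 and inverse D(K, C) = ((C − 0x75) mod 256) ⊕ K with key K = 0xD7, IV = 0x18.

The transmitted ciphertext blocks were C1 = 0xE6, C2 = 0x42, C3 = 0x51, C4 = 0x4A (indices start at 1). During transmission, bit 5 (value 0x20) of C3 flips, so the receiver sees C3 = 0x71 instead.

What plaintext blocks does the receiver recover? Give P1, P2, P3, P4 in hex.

P1 = 0xBE, P2 = 0xFC, P3 = 0x69, P4 = 0x73

CBC decryption: P_i = D(K, C_i) ⊕ C_{i−1}, with C_{0} = IV.
Only C3 changed, to 0x71. In CBC, a change in C_i garbles P_i and flips the same bit in P_{i+1}. Decrypting the received ciphertext:
P1: D(K, 0xE6) = 0xA6; 0xA6 ⊕ 0x18 = 0xBE.
P2: D(K, 0x42) = 0x1A; 0x1A ⊕ 0xE6 = 0xFC.
P3: D(K, 0x71) = 0x2B; 0x2B ⊕ 0x42 = 0x69.
P4: D(K, 0x4A) = 0x02; 0x02 ⊕ 0x71 = 0x73.
Blocks that differ from the original plaintext: P3, P4.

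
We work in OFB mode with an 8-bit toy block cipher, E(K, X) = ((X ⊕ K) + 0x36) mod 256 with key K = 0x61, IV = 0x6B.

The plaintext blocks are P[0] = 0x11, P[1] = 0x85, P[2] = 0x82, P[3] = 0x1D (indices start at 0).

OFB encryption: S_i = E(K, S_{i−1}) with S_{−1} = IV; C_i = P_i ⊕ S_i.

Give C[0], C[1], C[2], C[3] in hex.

C[0] = 0x51, C[1] = 0xD2, C[2] = 0xEE, C[3] = 0x5E

C[0]: S = E(K, 0x6B) = 0x40; 0x11 ⊕ 0x40 = 0x51.
C[1]: S = E(K, 0x40) = 0x57; 0x85 ⊕ 0x57 = 0xD2.
C[2]: S = E(K, 0x57) = 0x6C; 0x82 ⊕ 0x6C = 0xEE.
C[3]: S = E(K, 0x6C) = 0x43; 0x1D ⊕ 0x43 = 0x5E.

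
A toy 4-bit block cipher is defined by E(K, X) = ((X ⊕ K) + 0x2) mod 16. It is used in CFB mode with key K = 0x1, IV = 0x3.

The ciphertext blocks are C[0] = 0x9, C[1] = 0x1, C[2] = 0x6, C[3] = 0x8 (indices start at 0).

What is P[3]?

P[3] = 0x1

CFB decryption: P_i = C_i ⊕ E(K, C_{i−1}), with C_{−1} = IV.
P[3]: E(K, 0x6) = 0x9; 0x8 ⊕ 0x9 = 0x1.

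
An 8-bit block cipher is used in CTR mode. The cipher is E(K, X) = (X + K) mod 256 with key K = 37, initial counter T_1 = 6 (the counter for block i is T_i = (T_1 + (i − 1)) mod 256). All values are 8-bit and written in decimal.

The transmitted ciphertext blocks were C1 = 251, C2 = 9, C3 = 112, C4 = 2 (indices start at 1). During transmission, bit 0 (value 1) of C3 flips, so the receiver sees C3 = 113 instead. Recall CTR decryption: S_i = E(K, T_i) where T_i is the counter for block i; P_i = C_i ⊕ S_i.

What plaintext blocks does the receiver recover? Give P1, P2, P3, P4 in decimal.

Only C3 changed, to 113. In CTR, a change in C_i flips the same bit in P_i only; the keystream is unaffected. Decrypting the received ciphertext:
P1: T = 6, S = E(K, T) = 43; 251 ⊕ 43 = 208.
P2: T = 7, S = E(K, T) = 44; 9 ⊕ 44 = 37.
P3: T = 8, S = E(K, T) = 45; 113 ⊕ 45 = 92.
P4: T = 9, S = E(K, T) = 46; 2 ⊕ 46 = 44.
Blocks that differ from the original plaintext: P3.

P1 = 208, P2 = 37, P3 = 92, P4 = 44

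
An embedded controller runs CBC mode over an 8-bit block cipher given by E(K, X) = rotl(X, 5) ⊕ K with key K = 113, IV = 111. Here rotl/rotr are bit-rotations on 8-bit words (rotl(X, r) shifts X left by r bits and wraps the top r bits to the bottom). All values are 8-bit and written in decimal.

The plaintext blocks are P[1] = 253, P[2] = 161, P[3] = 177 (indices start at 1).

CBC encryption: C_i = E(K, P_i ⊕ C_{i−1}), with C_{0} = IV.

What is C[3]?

C[3] = 99

C[1]: P[1] ⊕ 111 = 146; E(K, 146) = 35.
C[2]: P[2] ⊕ 35 = 130; E(K, 130) = 33.
C[3]: P[3] ⊕ 33 = 144; E(K, 144) = 99.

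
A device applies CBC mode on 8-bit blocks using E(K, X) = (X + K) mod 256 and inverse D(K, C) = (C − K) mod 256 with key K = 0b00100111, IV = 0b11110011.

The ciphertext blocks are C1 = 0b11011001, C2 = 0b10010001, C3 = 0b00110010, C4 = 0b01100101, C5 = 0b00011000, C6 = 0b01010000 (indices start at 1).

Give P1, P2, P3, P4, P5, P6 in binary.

P1 = 0b01000001, P2 = 0b10110011, P3 = 0b10011010, P4 = 0b00001100, P5 = 0b10010100, P6 = 0b00110001

CBC decryption: P_i = D(K, C_i) ⊕ C_{i−1}, with C_{0} = IV.
P1: D(K, 0b11011001) = 0b10110010; 0b10110010 ⊕ 0b11110011 = 0b01000001.
P2: D(K, 0b10010001) = 0b01101010; 0b01101010 ⊕ 0b11011001 = 0b10110011.
P3: D(K, 0b00110010) = 0b00001011; 0b00001011 ⊕ 0b10010001 = 0b10011010.
P4: D(K, 0b01100101) = 0b00111110; 0b00111110 ⊕ 0b00110010 = 0b00001100.
P5: D(K, 0b00011000) = 0b11110001; 0b11110001 ⊕ 0b01100101 = 0b10010100.
P6: D(K, 0b01010000) = 0b00101001; 0b00101001 ⊕ 0b00011000 = 0b00110001.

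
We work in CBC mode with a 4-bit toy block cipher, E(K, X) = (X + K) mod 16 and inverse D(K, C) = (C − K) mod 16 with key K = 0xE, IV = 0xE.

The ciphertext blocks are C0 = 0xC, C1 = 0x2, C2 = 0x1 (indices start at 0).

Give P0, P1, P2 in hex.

P0 = 0x0, P1 = 0x8, P2 = 0x1

CBC decryption: P_i = D(K, C_i) ⊕ C_{i−1}, with C_{−1} = IV.
P0: D(K, 0xC) = 0xE; 0xE ⊕ 0xE = 0x0.
P1: D(K, 0x2) = 0x4; 0x4 ⊕ 0xC = 0x8.
P2: D(K, 0x1) = 0x3; 0x3 ⊕ 0x2 = 0x1.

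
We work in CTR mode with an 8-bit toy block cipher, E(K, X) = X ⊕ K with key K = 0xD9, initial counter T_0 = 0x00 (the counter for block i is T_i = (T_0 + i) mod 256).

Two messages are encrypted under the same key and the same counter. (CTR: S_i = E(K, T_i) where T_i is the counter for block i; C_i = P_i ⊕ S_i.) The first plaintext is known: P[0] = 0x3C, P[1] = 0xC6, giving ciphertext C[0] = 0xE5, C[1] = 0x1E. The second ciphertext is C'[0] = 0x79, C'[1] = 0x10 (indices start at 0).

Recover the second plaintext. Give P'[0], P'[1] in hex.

In CTR with a reused counter, both messages share the same keystream S_i, so C_i ⊕ C'_i = P_i ⊕ P'_i and thus P'_i = P_i ⊕ C_i ⊕ C'_i.
P'[0]: 0x3C ⊕ 0xE5 ⊕ 0x79 = 0xA0.
P'[1]: 0xC6 ⊕ 0x1E ⊕ 0x10 = 0xC8.

P'[0] = 0xA0, P'[1] = 0xC8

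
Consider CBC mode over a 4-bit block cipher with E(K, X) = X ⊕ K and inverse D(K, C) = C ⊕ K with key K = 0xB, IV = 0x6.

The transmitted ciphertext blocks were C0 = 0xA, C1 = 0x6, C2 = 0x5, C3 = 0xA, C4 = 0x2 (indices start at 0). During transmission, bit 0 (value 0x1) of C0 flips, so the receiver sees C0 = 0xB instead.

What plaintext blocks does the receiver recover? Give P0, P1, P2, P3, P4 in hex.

CBC decryption: P_i = D(K, C_i) ⊕ C_{i−1}, with C_{−1} = IV.
Only C0 changed, to 0xB. In CBC, a change in C_i garbles P_i and flips the same bit in P_{i+1}. Decrypting the received ciphertext:
P0: D(K, 0xB) = 0x0; 0x0 ⊕ 0x6 = 0x6.
P1: D(K, 0x6) = 0xD; 0xD ⊕ 0xB = 0x6.
P2: D(K, 0x5) = 0xE; 0xE ⊕ 0x6 = 0x8.
P3: D(K, 0xA) = 0x1; 0x1 ⊕ 0x5 = 0x4.
P4: D(K, 0x2) = 0x9; 0x9 ⊕ 0xA = 0x3.
Blocks that differ from the original plaintext: P0, P1.

P0 = 0x6, P1 = 0x6, P2 = 0x8, P3 = 0x4, P4 = 0x3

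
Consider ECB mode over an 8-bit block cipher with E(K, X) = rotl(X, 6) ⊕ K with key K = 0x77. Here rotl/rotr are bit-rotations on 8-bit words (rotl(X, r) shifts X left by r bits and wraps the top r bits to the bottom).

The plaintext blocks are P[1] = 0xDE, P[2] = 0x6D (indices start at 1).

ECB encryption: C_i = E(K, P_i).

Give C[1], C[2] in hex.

C[1] = 0xC0, C[2] = 0x2C

C[1]: E(K, 0xDE) = 0xC0.
C[2]: E(K, 0x6D) = 0x2C.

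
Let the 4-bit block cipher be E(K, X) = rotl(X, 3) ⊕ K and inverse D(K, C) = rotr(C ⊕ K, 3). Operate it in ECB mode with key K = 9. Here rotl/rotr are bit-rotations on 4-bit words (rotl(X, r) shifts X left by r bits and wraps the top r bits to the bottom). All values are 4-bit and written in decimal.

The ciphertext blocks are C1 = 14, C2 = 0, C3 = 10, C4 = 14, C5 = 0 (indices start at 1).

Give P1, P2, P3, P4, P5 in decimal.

P1 = 14, P2 = 3, P3 = 6, P4 = 14, P5 = 3

ECB decryption: P_i = D(K, C_i).
P1: D(K, 14) = 14.
P2: D(K, 0) = 3.
P3: D(K, 10) = 6.
P4: D(K, 14) = 14.
P5: D(K, 0) = 3.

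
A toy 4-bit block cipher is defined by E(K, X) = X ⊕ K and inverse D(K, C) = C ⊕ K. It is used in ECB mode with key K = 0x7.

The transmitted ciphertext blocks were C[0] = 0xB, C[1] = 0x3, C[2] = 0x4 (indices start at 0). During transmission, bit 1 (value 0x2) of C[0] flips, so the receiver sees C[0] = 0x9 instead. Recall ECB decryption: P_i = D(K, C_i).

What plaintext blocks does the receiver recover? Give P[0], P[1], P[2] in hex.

Only C[0] changed, to 0x9. In ECB, a change in C_i affects only P_i. Decrypting the received ciphertext:
P[0]: D(K, 0x9) = 0xE.
P[1]: D(K, 0x3) = 0x4.
P[2]: D(K, 0x4) = 0x3.
Blocks that differ from the original plaintext: P[0].

P[0] = 0xE, P[1] = 0x4, P[2] = 0x3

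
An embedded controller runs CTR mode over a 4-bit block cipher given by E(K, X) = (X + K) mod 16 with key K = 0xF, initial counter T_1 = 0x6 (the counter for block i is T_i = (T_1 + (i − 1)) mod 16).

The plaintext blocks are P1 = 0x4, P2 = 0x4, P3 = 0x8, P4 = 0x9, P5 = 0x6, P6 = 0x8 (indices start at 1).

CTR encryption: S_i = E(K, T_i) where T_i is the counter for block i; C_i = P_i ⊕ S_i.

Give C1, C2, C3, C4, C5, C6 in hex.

C1 = 0x1, C2 = 0x2, C3 = 0xF, C4 = 0x1, C5 = 0xF, C6 = 0x2

C1: T = 0x6, S = E(K, T) = 0x5; 0x4 ⊕ 0x5 = 0x1.
C2: T = 0x7, S = E(K, T) = 0x6; 0x4 ⊕ 0x6 = 0x2.
C3: T = 0x8, S = E(K, T) = 0x7; 0x8 ⊕ 0x7 = 0xF.
C4: T = 0x9, S = E(K, T) = 0x8; 0x9 ⊕ 0x8 = 0x1.
C5: T = 0xA, S = E(K, T) = 0x9; 0x6 ⊕ 0x9 = 0xF.
C6: T = 0xB, S = E(K, T) = 0xA; 0x8 ⊕ 0xA = 0x2.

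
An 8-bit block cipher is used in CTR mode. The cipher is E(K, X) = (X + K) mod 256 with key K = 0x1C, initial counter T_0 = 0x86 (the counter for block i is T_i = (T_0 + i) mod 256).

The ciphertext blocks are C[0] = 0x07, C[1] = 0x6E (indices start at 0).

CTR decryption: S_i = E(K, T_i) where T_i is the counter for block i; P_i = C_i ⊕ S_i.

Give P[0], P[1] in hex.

P[0]: T = 0x86, S = E(K, T) = 0xA2; 0x07 ⊕ 0xA2 = 0xA5.
P[1]: T = 0x87, S = E(K, T) = 0xA3; 0x6E ⊕ 0xA3 = 0xCD.

P[0] = 0xA5, P[1] = 0xCD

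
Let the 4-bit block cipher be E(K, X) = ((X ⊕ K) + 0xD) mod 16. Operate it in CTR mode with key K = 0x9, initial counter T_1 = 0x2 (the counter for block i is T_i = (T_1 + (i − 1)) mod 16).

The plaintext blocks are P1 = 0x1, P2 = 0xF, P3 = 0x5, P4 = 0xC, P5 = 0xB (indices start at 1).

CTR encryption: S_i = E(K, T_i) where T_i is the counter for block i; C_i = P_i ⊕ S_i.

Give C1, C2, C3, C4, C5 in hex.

C1 = 0x9, C2 = 0x8, C3 = 0xF, C4 = 0x5, C5 = 0x7

C1: T = 0x2, S = E(K, T) = 0x8; 0x1 ⊕ 0x8 = 0x9.
C2: T = 0x3, S = E(K, T) = 0x7; 0xF ⊕ 0x7 = 0x8.
C3: T = 0x4, S = E(K, T) = 0xA; 0x5 ⊕ 0xA = 0xF.
C4: T = 0x5, S = E(K, T) = 0x9; 0xC ⊕ 0x9 = 0x5.
C5: T = 0x6, S = E(K, T) = 0xC; 0xB ⊕ 0xC = 0x7.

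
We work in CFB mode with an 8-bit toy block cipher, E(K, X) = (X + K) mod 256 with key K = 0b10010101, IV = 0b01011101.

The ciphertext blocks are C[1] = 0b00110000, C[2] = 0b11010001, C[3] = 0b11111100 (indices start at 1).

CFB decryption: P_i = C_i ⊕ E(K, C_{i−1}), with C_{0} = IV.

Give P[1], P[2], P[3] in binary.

P[1] = 0b11000010, P[2] = 0b00010100, P[3] = 0b10011010

P[1]: E(K, 0b01011101) = 0b11110010; 0b00110000 ⊕ 0b11110010 = 0b11000010.
P[2]: E(K, 0b00110000) = 0b11000101; 0b11010001 ⊕ 0b11000101 = 0b00010100.
P[3]: E(K, 0b11010001) = 0b01100110; 0b11111100 ⊕ 0b01100110 = 0b10011010.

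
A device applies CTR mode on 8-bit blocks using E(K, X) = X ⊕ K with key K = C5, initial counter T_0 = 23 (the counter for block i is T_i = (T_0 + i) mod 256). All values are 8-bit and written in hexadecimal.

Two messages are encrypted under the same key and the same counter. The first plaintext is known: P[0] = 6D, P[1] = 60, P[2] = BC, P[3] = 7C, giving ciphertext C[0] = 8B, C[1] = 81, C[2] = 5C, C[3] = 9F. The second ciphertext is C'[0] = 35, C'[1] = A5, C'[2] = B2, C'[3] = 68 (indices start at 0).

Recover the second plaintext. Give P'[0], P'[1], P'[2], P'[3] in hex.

P'[0] = D3, P'[1] = 44, P'[2] = 52, P'[3] = 8B

In CTR with a reused counter, both messages share the same keystream S_i, so C_i ⊕ C'_i = P_i ⊕ P'_i and thus P'_i = P_i ⊕ C_i ⊕ C'_i.
P'[0]: 6D ⊕ 8B ⊕ 35 = D3.
P'[1]: 60 ⊕ 81 ⊕ A5 = 44.
P'[2]: BC ⊕ 5C ⊕ B2 = 52.
P'[3]: 7C ⊕ 9F ⊕ 68 = 8B.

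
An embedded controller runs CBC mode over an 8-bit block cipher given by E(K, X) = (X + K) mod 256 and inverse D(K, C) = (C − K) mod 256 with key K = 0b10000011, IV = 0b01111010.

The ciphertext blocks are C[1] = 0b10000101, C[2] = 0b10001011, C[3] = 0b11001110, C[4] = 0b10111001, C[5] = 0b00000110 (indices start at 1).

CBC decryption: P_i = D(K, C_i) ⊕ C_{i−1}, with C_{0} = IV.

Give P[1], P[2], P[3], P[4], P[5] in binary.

P[1] = 0b01111000, P[2] = 0b10001101, P[3] = 0b11000000, P[4] = 0b11111000, P[5] = 0b00111010

P[1]: D(K, 0b10000101) = 0b00000010; 0b00000010 ⊕ 0b01111010 = 0b01111000.
P[2]: D(K, 0b10001011) = 0b00001000; 0b00001000 ⊕ 0b10000101 = 0b10001101.
P[3]: D(K, 0b11001110) = 0b01001011; 0b01001011 ⊕ 0b10001011 = 0b11000000.
P[4]: D(K, 0b10111001) = 0b00110110; 0b00110110 ⊕ 0b11001110 = 0b11111000.
P[5]: D(K, 0b00000110) = 0b10000011; 0b10000011 ⊕ 0b10111001 = 0b00111010.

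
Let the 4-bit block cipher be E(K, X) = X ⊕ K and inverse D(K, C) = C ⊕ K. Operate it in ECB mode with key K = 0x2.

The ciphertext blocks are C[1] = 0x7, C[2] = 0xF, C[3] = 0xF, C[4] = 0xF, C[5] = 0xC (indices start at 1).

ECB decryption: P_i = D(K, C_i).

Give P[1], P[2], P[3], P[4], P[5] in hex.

P[1] = 0x5, P[2] = 0xD, P[3] = 0xD, P[4] = 0xD, P[5] = 0xE

P[1]: D(K, 0x7) = 0x5.
P[2]: D(K, 0xF) = 0xD.
P[3]: D(K, 0xF) = 0xD.
P[4]: D(K, 0xF) = 0xD.
P[5]: D(K, 0xC) = 0xE.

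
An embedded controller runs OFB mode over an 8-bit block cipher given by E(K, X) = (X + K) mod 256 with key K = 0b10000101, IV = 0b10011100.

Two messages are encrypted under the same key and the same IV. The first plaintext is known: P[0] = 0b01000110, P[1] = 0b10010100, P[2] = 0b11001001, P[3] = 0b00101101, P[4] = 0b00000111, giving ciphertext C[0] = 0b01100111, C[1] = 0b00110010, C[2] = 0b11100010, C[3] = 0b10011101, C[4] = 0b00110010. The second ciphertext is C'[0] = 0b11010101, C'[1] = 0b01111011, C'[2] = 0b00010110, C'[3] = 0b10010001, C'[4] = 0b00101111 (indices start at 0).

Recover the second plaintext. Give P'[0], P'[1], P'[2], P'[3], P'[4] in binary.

In OFB with a reused IV, both messages share the same keystream S_i, so C_i ⊕ C'_i = P_i ⊕ P'_i and thus P'_i = P_i ⊕ C_i ⊕ C'_i.
P'[0]: 0b01000110 ⊕ 0b01100111 ⊕ 0b11010101 = 0b11110100.
P'[1]: 0b10010100 ⊕ 0b00110010 ⊕ 0b01111011 = 0b11011101.
P'[2]: 0b11001001 ⊕ 0b11100010 ⊕ 0b00010110 = 0b00111101.
P'[3]: 0b00101101 ⊕ 0b10011101 ⊕ 0b10010001 = 0b00100001.
P'[4]: 0b00000111 ⊕ 0b00110010 ⊕ 0b00101111 = 0b00011010.

P'[0] = 0b11110100, P'[1] = 0b11011101, P'[2] = 0b00111101, P'[3] = 0b00100001, P'[4] = 0b00011010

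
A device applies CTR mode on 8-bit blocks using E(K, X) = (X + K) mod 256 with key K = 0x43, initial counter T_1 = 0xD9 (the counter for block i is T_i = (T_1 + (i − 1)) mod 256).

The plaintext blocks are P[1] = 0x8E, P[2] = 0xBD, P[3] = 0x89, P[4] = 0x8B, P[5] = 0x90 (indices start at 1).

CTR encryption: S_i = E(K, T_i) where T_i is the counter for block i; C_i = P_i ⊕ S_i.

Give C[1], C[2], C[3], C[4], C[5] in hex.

C[1]: T = 0xD9, S = E(K, T) = 0x1C; 0x8E ⊕ 0x1C = 0x92.
C[2]: T = 0xDA, S = E(K, T) = 0x1D; 0xBD ⊕ 0x1D = 0xA0.
C[3]: T = 0xDB, S = E(K, T) = 0x1E; 0x89 ⊕ 0x1E = 0x97.
C[4]: T = 0xDC, S = E(K, T) = 0x1F; 0x8B ⊕ 0x1F = 0x94.
C[5]: T = 0xDD, S = E(K, T) = 0x20; 0x90 ⊕ 0x20 = 0xB0.

C[1] = 0x92, C[2] = 0xA0, C[3] = 0x97, C[4] = 0x94, C[5] = 0xB0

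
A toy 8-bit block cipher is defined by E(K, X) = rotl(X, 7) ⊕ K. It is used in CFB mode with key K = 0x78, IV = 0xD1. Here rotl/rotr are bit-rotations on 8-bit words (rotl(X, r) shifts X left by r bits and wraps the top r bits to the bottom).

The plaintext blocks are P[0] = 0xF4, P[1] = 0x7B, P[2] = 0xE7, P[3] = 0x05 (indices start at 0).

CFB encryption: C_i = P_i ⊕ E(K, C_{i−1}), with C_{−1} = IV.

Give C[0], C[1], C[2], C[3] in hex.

C[0] = 0x64, C[1] = 0x31, C[2] = 0x07, C[3] = 0xFE

C[0]: E(K, 0xD1) = 0x90; 0xF4 ⊕ 0x90 = 0x64.
C[1]: E(K, 0x64) = 0x4A; 0x7B ⊕ 0x4A = 0x31.
C[2]: E(K, 0x31) = 0xE0; 0xE7 ⊕ 0xE0 = 0x07.
C[3]: E(K, 0x07) = 0xFB; 0x05 ⊕ 0xFB = 0xFE.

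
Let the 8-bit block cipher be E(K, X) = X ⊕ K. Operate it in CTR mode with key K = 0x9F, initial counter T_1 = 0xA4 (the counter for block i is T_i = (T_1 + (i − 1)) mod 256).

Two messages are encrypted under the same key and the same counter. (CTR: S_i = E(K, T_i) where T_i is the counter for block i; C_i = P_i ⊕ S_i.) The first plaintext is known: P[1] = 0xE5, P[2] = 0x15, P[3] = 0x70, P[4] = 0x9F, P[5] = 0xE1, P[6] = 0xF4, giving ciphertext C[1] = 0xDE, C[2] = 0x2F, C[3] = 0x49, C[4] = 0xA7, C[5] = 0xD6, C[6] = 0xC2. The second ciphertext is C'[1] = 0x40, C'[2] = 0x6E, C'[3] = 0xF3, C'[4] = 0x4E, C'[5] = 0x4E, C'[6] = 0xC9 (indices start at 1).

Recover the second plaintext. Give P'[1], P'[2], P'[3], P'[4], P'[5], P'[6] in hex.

P'[1] = 0x7B, P'[2] = 0x54, P'[3] = 0xCA, P'[4] = 0x76, P'[5] = 0x79, P'[6] = 0xFF

In CTR with a reused counter, both messages share the same keystream S_i, so C_i ⊕ C'_i = P_i ⊕ P'_i and thus P'_i = P_i ⊕ C_i ⊕ C'_i.
P'[1]: 0xE5 ⊕ 0xDE ⊕ 0x40 = 0x7B.
P'[2]: 0x15 ⊕ 0x2F ⊕ 0x6E = 0x54.
P'[3]: 0x70 ⊕ 0x49 ⊕ 0xF3 = 0xCA.
P'[4]: 0x9F ⊕ 0xA7 ⊕ 0x4E = 0x76.
P'[5]: 0xE1 ⊕ 0xD6 ⊕ 0x4E = 0x79.
P'[6]: 0xF4 ⊕ 0xC2 ⊕ 0xC9 = 0xFF.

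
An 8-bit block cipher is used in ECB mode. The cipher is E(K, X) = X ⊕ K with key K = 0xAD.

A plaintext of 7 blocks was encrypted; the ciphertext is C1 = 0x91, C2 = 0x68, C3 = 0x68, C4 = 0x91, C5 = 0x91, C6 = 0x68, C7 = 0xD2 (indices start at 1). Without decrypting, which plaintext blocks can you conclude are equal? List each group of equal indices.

P1 = P4 = P5; P2 = P3 = P6

ECB encrypts each block independently with the same key, so equal ciphertext blocks imply equal plaintext blocks.
C1 = C4 = C5 = 0x91, so P1 = P4 = P5.
C2 = C3 = C6 = 0x68, so P2 = P3 = P6.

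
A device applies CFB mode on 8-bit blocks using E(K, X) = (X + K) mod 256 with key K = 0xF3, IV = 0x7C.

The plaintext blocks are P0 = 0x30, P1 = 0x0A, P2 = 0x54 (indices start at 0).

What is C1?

CFB encryption: C_i = P_i ⊕ E(K, C_{i−1}), with C_{−1} = IV.
C0: E(K, 0x7C) = 0x6F; 0x30 ⊕ 0x6F = 0x5F.
C1: E(K, 0x5F) = 0x52; 0x0A ⊕ 0x52 = 0x58.

C1 = 0x58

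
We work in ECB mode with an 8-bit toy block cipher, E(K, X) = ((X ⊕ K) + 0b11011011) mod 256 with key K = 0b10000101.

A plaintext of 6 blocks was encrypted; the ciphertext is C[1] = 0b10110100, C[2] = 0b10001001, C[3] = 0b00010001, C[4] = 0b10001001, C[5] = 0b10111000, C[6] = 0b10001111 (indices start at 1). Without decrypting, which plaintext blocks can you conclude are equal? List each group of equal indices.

P[2] = P[4]

ECB encrypts each block independently with the same key, so equal ciphertext blocks imply equal plaintext blocks.
C[2] = C[4] = 0b10001001, so P[2] = P[4].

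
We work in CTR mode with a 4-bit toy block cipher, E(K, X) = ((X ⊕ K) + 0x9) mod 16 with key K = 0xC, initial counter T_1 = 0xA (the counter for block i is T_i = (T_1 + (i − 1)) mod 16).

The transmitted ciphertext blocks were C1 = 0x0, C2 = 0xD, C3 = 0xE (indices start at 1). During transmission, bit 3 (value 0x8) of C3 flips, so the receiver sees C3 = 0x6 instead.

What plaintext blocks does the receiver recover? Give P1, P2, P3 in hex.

P1 = 0xF, P2 = 0xD, P3 = 0xF

CTR decryption: S_i = E(K, T_i) where T_i is the counter for block i; P_i = C_i ⊕ S_i.
Only C3 changed, to 0x6. In CTR, a change in C_i flips the same bit in P_i only; the keystream is unaffected. Decrypting the received ciphertext:
P1: T = 0xA, S = E(K, T) = 0xF; 0x0 ⊕ 0xF = 0xF.
P2: T = 0xB, S = E(K, T) = 0x0; 0xD ⊕ 0x0 = 0xD.
P3: T = 0xC, S = E(K, T) = 0x9; 0x6 ⊕ 0x9 = 0xF.
Blocks that differ from the original plaintext: P3.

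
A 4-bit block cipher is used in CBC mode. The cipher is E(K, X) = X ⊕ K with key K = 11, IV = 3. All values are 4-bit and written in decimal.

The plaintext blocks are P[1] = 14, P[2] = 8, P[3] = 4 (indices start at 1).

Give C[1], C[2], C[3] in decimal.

CBC encryption: C_i = E(K, P_i ⊕ C_{i−1}), with C_{0} = IV.
C[1]: P[1] ⊕ 3 = 13; E(K, 13) = 6.
C[2]: P[2] ⊕ 6 = 14; E(K, 14) = 5.
C[3]: P[3] ⊕ 5 = 1; E(K, 1) = 10.

C[1] = 6, C[2] = 5, C[3] = 10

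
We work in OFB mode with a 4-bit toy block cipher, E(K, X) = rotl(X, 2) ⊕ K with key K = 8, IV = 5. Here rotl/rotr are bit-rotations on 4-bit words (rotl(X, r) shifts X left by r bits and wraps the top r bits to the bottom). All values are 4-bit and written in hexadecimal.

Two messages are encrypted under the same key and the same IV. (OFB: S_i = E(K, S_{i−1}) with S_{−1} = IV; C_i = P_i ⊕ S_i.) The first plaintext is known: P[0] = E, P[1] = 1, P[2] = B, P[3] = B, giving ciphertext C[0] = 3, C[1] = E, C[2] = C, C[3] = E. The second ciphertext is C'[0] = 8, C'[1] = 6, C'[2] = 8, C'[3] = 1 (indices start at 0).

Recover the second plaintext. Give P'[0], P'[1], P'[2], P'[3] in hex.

In OFB with a reused IV, both messages share the same keystream S_i, so C_i ⊕ C'_i = P_i ⊕ P'_i and thus P'_i = P_i ⊕ C_i ⊕ C'_i.
P'[0]: E ⊕ 3 ⊕ 8 = 5.
P'[1]: 1 ⊕ E ⊕ 6 = 9.
P'[2]: B ⊕ C ⊕ 8 = F.
P'[3]: B ⊕ E ⊕ 1 = 4.

P'[0] = 5, P'[1] = 9, P'[2] = F, P'[3] = 4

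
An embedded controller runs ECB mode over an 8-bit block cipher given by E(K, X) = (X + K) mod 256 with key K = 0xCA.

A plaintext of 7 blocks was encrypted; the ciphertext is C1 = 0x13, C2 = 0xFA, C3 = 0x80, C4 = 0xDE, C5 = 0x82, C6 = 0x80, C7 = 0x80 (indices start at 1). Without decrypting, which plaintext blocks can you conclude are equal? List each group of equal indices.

P3 = P6 = P7

ECB encrypts each block independently with the same key, so equal ciphertext blocks imply equal plaintext blocks.
C3 = C6 = C7 = 0x80, so P3 = P6 = P7.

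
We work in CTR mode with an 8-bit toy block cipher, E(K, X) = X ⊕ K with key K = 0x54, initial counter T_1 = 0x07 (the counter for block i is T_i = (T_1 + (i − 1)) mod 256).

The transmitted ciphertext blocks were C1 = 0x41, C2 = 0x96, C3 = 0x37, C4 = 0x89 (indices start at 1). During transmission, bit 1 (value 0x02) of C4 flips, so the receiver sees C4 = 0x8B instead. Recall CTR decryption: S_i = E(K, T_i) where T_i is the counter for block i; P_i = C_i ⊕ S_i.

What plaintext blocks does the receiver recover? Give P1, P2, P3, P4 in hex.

Only C4 changed, to 0x8B. In CTR, a change in C_i flips the same bit in P_i only; the keystream is unaffected. Decrypting the received ciphertext:
P1: T = 0x07, S = E(K, T) = 0x53; 0x41 ⊕ 0x53 = 0x12.
P2: T = 0x08, S = E(K, T) = 0x5C; 0x96 ⊕ 0x5C = 0xCA.
P3: T = 0x09, S = E(K, T) = 0x5D; 0x37 ⊕ 0x5D = 0x6A.
P4: T = 0x0A, S = E(K, T) = 0x5E; 0x8B ⊕ 0x5E = 0xD5.
Blocks that differ from the original plaintext: P4.

P1 = 0x12, P2 = 0xCA, P3 = 0x6A, P4 = 0xD5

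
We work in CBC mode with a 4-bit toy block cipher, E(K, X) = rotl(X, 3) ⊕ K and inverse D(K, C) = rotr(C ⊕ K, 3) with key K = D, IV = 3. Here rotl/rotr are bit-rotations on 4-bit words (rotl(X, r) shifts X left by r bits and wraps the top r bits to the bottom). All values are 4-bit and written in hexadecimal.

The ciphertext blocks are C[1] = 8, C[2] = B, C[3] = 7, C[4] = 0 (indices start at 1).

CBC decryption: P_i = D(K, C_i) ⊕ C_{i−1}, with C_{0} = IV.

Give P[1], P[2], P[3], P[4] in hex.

P[1] = 9, P[2] = 4, P[3] = E, P[4] = C

P[1]: D(K, 8) = A; A ⊕ 3 = 9.
P[2]: D(K, B) = C; C ⊕ 8 = 4.
P[3]: D(K, 7) = 5; 5 ⊕ B = E.
P[4]: D(K, 0) = B; B ⊕ 7 = C.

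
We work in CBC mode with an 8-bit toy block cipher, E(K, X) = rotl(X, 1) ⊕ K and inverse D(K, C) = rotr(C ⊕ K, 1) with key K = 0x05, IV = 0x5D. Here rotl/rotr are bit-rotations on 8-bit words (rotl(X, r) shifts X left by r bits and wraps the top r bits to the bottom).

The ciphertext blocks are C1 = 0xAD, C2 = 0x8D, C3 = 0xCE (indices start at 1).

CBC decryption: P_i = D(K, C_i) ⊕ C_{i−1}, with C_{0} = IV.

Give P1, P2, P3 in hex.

P1: D(K, 0xAD) = 0x54; 0x54 ⊕ 0x5D = 0x09.
P2: D(K, 0x8D) = 0x44; 0x44 ⊕ 0xAD = 0xE9.
P3: D(K, 0xCE) = 0xE5; 0xE5 ⊕ 0x8D = 0x68.

P1 = 0x09, P2 = 0xE9, P3 = 0x68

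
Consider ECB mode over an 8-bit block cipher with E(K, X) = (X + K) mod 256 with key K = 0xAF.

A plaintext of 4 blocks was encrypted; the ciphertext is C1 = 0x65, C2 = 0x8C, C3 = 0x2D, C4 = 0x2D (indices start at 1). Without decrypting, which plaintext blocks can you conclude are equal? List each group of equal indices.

P3 = P4

ECB encrypts each block independently with the same key, so equal ciphertext blocks imply equal plaintext blocks.
C3 = C4 = 0x2D, so P3 = P4.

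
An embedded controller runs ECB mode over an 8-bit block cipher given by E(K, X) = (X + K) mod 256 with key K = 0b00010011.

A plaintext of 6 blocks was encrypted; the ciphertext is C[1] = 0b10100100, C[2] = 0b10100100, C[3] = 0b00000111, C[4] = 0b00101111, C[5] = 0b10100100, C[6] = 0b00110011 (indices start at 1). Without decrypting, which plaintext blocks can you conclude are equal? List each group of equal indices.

ECB encrypts each block independently with the same key, so equal ciphertext blocks imply equal plaintext blocks.
C[1] = C[2] = C[5] = 0b10100100, so P[1] = P[2] = P[5].

P[1] = P[2] = P[5]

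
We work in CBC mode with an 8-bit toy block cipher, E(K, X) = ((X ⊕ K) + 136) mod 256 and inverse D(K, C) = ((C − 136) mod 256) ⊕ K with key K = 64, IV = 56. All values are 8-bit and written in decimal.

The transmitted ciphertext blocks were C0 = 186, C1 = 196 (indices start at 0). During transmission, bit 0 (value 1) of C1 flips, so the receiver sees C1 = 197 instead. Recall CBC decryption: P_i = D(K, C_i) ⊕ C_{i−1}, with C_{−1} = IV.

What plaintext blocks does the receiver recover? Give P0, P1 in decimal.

P0 = 74, P1 = 199

Only C1 changed, to 197. In CBC, a change in C_i garbles P_i and flips the same bit in P_{i+1}. Decrypting the received ciphertext:
P0: D(K, 186) = 114; 114 ⊕ 56 = 74.
P1: D(K, 197) = 125; 125 ⊕ 186 = 199.
Blocks that differ from the original plaintext: P1.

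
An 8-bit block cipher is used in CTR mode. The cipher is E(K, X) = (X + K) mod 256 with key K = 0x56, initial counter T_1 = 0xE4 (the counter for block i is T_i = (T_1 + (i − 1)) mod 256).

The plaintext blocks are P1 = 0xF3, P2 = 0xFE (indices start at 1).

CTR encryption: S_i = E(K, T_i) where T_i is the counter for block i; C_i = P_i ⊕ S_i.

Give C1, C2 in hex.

C1: T = 0xE4, S = E(K, T) = 0x3A; 0xF3 ⊕ 0x3A = 0xC9.
C2: T = 0xE5, S = E(K, T) = 0x3B; 0xFE ⊕ 0x3B = 0xC5.

C1 = 0xC9, C2 = 0xC5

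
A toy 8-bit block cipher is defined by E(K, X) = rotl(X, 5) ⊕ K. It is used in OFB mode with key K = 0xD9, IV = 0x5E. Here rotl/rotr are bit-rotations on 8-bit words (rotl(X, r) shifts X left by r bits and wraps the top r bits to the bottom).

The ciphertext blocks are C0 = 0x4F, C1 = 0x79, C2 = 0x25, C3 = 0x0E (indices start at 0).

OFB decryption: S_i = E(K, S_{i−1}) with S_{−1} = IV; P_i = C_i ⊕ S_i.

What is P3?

P3 = 0x82

P0: S = E(K, 0x5E) = 0x12; 0x4F ⊕ 0x12 = 0x5D.
P1: S = E(K, 0x12) = 0x9B; 0x79 ⊕ 0x9B = 0xE2.
P2: S = E(K, 0x9B) = 0xAA; 0x25 ⊕ 0xAA = 0x8F.
P3: S = E(K, 0xAA) = 0x8C; 0x0E ⊕ 0x8C = 0x82.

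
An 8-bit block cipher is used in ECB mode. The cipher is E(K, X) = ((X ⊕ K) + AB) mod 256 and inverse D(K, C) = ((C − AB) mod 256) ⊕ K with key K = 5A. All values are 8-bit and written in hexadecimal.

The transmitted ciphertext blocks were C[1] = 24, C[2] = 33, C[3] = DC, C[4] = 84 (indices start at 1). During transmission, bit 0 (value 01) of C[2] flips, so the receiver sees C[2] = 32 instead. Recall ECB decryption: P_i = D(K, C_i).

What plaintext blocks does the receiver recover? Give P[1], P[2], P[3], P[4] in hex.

P[1] = 23, P[2] = DD, P[3] = 6B, P[4] = 83

Only C[2] changed, to 32. In ECB, a change in C_i affects only P_i. Decrypting the received ciphertext:
P[1]: D(K, 24) = 23.
P[2]: D(K, 32) = DD.
P[3]: D(K, DC) = 6B.
P[4]: D(K, 84) = 83.
Blocks that differ from the original plaintext: P[2].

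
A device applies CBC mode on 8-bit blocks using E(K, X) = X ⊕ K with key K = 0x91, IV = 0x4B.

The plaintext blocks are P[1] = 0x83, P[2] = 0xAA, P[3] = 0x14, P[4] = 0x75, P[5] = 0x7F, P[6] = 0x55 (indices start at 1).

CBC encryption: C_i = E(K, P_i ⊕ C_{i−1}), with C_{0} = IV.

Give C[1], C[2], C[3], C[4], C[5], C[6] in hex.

C[1]: P[1] ⊕ 0x4B = 0xC8; E(K, 0xC8) = 0x59.
C[2]: P[2] ⊕ 0x59 = 0xF3; E(K, 0xF3) = 0x62.
C[3]: P[3] ⊕ 0x62 = 0x76; E(K, 0x76) = 0xE7.
C[4]: P[4] ⊕ 0xE7 = 0x92; E(K, 0x92) = 0x03.
C[5]: P[5] ⊕ 0x03 = 0x7C; E(K, 0x7C) = 0xED.
C[6]: P[6] ⊕ 0xED = 0xB8; E(K, 0xB8) = 0x29.

C[1] = 0x59, C[2] = 0x62, C[3] = 0xE7, C[4] = 0x03, C[5] = 0xED, C[6] = 0x29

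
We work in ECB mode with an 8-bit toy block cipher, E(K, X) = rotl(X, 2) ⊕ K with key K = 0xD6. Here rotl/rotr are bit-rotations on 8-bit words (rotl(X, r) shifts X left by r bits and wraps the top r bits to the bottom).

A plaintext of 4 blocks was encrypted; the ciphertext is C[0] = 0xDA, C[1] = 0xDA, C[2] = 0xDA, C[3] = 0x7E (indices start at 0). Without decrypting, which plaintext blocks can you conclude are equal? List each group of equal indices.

ECB encrypts each block independently with the same key, so equal ciphertext blocks imply equal plaintext blocks.
C[0] = C[1] = C[2] = 0xDA, so P[0] = P[1] = P[2].

P[0] = P[1] = P[2]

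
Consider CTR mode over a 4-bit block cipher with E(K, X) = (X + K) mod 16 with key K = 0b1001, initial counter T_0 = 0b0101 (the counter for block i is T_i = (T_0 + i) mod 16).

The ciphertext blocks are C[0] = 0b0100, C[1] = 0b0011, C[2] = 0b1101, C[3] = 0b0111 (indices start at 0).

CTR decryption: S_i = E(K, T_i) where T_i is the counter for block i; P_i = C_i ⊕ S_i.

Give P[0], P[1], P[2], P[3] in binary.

P[0] = 0b1010, P[1] = 0b1100, P[2] = 0b1101, P[3] = 0b0110

P[0]: T = 0b0101, S = E(K, T) = 0b1110; 0b0100 ⊕ 0b1110 = 0b1010.
P[1]: T = 0b0110, S = E(K, T) = 0b1111; 0b0011 ⊕ 0b1111 = 0b1100.
P[2]: T = 0b0111, S = E(K, T) = 0b0000; 0b1101 ⊕ 0b0000 = 0b1101.
P[3]: T = 0b1000, S = E(K, T) = 0b0001; 0b0111 ⊕ 0b0001 = 0b0110.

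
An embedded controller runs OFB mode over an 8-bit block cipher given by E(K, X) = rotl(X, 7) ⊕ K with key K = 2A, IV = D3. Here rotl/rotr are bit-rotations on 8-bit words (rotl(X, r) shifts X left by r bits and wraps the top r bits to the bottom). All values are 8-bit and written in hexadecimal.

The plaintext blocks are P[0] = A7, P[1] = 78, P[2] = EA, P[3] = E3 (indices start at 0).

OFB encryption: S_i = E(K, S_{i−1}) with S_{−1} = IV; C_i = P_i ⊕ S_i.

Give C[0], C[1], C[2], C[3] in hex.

C[0] = 64, C[1] = B3, C[2] = 25, C[3] = 2E

C[0]: S = E(K, D3) = C3; A7 ⊕ C3 = 64.
C[1]: S = E(K, C3) = CB; 78 ⊕ CB = B3.
C[2]: S = E(K, CB) = CF; EA ⊕ CF = 25.
C[3]: S = E(K, CF) = CD; E3 ⊕ CD = 2E.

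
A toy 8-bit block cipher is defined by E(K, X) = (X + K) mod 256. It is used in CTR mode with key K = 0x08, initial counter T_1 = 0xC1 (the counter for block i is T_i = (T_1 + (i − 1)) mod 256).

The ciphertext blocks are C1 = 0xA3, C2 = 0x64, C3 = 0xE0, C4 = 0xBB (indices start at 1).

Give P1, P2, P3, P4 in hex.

CTR decryption: S_i = E(K, T_i) where T_i is the counter for block i; P_i = C_i ⊕ S_i.
P1: T = 0xC1, S = E(K, T) = 0xC9; 0xA3 ⊕ 0xC9 = 0x6A.
P2: T = 0xC2, S = E(K, T) = 0xCA; 0x64 ⊕ 0xCA = 0xAE.
P3: T = 0xC3, S = E(K, T) = 0xCB; 0xE0 ⊕ 0xCB = 0x2B.
P4: T = 0xC4, S = E(K, T) = 0xCC; 0xBB ⊕ 0xCC = 0x77.

P1 = 0x6A, P2 = 0xAE, P3 = 0x2B, P4 = 0x77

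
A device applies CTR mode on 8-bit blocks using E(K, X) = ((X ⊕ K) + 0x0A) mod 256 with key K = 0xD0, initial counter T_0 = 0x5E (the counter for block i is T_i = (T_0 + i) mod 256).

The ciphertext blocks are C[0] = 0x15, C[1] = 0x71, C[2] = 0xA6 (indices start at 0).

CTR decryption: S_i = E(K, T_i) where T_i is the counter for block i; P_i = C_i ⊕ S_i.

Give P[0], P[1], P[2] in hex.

P[0]: T = 0x5E, S = E(K, T) = 0x98; 0x15 ⊕ 0x98 = 0x8D.
P[1]: T = 0x5F, S = E(K, T) = 0x99; 0x71 ⊕ 0x99 = 0xE8.
P[2]: T = 0x60, S = E(K, T) = 0xBA; 0xA6 ⊕ 0xBA = 0x1C.

P[0] = 0x8D, P[1] = 0xE8, P[2] = 0x1C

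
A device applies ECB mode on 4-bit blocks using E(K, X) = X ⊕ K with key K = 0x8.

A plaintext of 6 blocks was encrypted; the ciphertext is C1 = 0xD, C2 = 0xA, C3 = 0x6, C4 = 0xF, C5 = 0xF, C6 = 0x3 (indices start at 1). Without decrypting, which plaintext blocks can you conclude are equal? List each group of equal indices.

ECB encrypts each block independently with the same key, so equal ciphertext blocks imply equal plaintext blocks.
C4 = C5 = 0xF, so P4 = P5.

P4 = P5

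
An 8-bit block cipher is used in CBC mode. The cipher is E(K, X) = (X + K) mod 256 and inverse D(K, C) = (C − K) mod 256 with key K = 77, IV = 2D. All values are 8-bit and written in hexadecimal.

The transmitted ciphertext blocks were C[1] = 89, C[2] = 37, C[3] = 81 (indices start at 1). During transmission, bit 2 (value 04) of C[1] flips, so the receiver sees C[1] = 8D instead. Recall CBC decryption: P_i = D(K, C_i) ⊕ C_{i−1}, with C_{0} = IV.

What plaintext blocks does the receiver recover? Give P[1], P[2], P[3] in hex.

Only C[1] changed, to 8D. In CBC, a change in C_i garbles P_i and flips the same bit in P_{i+1}. Decrypting the received ciphertext:
P[1]: D(K, 8D) = 16; 16 ⊕ 2D = 3B.
P[2]: D(K, 37) = C0; C0 ⊕ 8D = 4D.
P[3]: D(K, 81) = 0A; 0A ⊕ 37 = 3D.
Blocks that differ from the original plaintext: P[1], P[2].

P[1] = 3B, P[2] = 4D, P[3] = 3D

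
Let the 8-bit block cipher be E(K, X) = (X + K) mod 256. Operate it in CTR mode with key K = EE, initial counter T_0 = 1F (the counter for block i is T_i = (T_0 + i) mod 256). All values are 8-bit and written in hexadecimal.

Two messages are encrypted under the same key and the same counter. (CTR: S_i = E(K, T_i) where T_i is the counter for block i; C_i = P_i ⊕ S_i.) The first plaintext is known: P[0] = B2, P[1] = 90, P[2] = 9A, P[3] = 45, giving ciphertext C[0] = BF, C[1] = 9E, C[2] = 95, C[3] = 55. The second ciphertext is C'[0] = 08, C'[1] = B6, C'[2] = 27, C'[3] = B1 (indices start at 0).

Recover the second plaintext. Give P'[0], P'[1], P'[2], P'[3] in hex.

In CTR with a reused counter, both messages share the same keystream S_i, so C_i ⊕ C'_i = P_i ⊕ P'_i and thus P'_i = P_i ⊕ C_i ⊕ C'_i.
P'[0]: B2 ⊕ BF ⊕ 08 = 05.
P'[1]: 90 ⊕ 9E ⊕ B6 = B8.
P'[2]: 9A ⊕ 95 ⊕ 27 = 28.
P'[3]: 45 ⊕ 55 ⊕ B1 = A1.

P'[0] = 05, P'[1] = B8, P'[2] = 28, P'[3] = A1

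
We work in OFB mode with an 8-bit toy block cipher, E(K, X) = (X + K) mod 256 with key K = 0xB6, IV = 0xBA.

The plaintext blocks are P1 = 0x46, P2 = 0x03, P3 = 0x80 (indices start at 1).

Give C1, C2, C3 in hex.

C1 = 0x36, C2 = 0x25, C3 = 0x5C

OFB encryption: S_i = E(K, S_{i−1}) with S_{0} = IV; C_i = P_i ⊕ S_i.
C1: S = E(K, 0xBA) = 0x70; 0x46 ⊕ 0x70 = 0x36.
C2: S = E(K, 0x70) = 0x26; 0x03 ⊕ 0x26 = 0x25.
C3: S = E(K, 0x26) = 0xDC; 0x80 ⊕ 0xDC = 0x5C.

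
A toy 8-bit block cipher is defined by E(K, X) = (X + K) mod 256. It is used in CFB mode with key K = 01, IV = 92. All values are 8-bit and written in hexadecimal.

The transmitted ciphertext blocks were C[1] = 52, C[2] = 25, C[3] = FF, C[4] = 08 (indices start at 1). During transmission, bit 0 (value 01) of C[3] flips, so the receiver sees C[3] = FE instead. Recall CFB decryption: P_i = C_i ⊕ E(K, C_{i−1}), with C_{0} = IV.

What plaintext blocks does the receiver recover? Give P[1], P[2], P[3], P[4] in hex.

P[1] = C1, P[2] = 76, P[3] = D8, P[4] = F7

Only C[3] changed, to FE. In CFB, a change in C_i flips the same bit in P_i and garbles P_{i+1}. Decrypting the received ciphertext:
P[1]: E(K, 92) = 93; 52 ⊕ 93 = C1.
P[2]: E(K, 52) = 53; 25 ⊕ 53 = 76.
P[3]: E(K, 25) = 26; FE ⊕ 26 = D8.
P[4]: E(K, FE) = FF; 08 ⊕ FF = F7.
Blocks that differ from the original plaintext: P[3], P[4].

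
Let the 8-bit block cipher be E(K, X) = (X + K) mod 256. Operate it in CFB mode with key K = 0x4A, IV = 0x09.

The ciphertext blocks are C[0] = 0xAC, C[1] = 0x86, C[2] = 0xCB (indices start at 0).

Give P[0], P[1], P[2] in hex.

P[0] = 0xFF, P[1] = 0x70, P[2] = 0x1B

CFB decryption: P_i = C_i ⊕ E(K, C_{i−1}), with C_{−1} = IV.
P[0]: E(K, 0x09) = 0x53; 0xAC ⊕ 0x53 = 0xFF.
P[1]: E(K, 0xAC) = 0xF6; 0x86 ⊕ 0xF6 = 0x70.
P[2]: E(K, 0x86) = 0xD0; 0xCB ⊕ 0xD0 = 0x1B.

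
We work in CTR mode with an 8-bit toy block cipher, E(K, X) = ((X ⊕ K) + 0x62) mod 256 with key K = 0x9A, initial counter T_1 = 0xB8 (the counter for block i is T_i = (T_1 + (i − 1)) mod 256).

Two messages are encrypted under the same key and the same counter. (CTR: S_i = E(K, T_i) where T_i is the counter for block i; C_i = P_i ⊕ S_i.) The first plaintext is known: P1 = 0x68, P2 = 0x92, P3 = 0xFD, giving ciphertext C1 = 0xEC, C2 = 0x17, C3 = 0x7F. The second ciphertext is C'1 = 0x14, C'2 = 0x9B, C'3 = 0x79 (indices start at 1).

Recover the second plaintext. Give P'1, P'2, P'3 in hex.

P'1 = 0x90, P'2 = 0x1E, P'3 = 0xFB

In CTR with a reused counter, both messages share the same keystream S_i, so C_i ⊕ C'_i = P_i ⊕ P'_i and thus P'_i = P_i ⊕ C_i ⊕ C'_i.
P'1: 0x68 ⊕ 0xEC ⊕ 0x14 = 0x90.
P'2: 0x92 ⊕ 0x17 ⊕ 0x9B = 0x1E.
P'3: 0xFD ⊕ 0x7F ⊕ 0x79 = 0xFB.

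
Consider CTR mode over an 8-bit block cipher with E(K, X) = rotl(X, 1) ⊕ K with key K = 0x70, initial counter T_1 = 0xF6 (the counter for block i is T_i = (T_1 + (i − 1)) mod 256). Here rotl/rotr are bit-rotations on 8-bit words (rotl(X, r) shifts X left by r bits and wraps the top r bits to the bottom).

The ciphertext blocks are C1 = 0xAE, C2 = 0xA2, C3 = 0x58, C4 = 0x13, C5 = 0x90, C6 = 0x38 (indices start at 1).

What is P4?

P4 = 0x90

CTR decryption: S_i = E(K, T_i) where T_i is the counter for block i; P_i = C_i ⊕ S_i.
P4: T = 0xF9, S = E(K, T) = 0x83; 0x13 ⊕ 0x83 = 0x90.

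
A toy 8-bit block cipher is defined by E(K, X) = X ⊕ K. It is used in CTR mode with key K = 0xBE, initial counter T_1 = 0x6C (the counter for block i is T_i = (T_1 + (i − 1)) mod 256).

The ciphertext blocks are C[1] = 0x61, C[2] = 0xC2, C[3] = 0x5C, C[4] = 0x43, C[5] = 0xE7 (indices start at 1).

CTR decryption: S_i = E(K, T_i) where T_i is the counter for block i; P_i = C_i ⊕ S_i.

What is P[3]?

P[3] = 0x8C

P[3]: T = 0x6E, S = E(K, T) = 0xD0; 0x5C ⊕ 0xD0 = 0x8C.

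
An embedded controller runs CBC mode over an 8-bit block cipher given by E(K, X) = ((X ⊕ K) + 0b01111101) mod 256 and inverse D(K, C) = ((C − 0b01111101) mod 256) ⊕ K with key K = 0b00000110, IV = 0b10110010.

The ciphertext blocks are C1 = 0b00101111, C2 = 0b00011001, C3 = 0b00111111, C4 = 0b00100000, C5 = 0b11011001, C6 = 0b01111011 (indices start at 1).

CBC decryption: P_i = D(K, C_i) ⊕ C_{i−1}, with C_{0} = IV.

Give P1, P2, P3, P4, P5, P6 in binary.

P1: D(K, 0b00101111) = 0b10110100; 0b10110100 ⊕ 0b10110010 = 0b00000110.
P2: D(K, 0b00011001) = 0b10011010; 0b10011010 ⊕ 0b00101111 = 0b10110101.
P3: D(K, 0b00111111) = 0b11000100; 0b11000100 ⊕ 0b00011001 = 0b11011101.
P4: D(K, 0b00100000) = 0b10100101; 0b10100101 ⊕ 0b00111111 = 0b10011010.
P5: D(K, 0b11011001) = 0b01011010; 0b01011010 ⊕ 0b00100000 = 0b01111010.
P6: D(K, 0b01111011) = 0b11111000; 0b11111000 ⊕ 0b11011001 = 0b00100001.

P1 = 0b00000110, P2 = 0b10110101, P3 = 0b11011101, P4 = 0b10011010, P5 = 0b01111010, P6 = 0b00100001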